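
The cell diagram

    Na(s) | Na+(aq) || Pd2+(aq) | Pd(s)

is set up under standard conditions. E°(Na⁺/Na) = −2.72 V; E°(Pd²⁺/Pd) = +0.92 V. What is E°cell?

+3.64 V

By convention the left-hand electrode in cell notation is the anode (oxidation) and the right-hand electrode is the cathode (reduction).
E°cell = E°(right) − E°(left) = +0.92 − (−2.72) = +3.64 V.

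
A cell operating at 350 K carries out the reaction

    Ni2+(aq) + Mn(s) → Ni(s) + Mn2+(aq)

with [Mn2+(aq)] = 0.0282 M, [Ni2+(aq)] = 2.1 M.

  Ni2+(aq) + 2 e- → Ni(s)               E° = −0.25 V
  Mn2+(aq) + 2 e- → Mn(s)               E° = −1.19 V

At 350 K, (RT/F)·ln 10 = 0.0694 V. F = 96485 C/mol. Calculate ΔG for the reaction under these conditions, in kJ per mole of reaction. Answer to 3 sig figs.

−194 kJ/mol

The standard cell potential is −0.25 − (−1.19) = +0.94 V, with n = 2 electrons in the balanced equation.
Here Q = [Mn2+(aq)] / [Ni2+(aq)] = 0.0134 (log Q = −1.872), giving E = +0.94 − (0.0694/2)·(−1.872) = +1.0050 V.
ΔG = −nFE = −(2)(96485)(+1.0050) J/mol = −194 kJ/mol.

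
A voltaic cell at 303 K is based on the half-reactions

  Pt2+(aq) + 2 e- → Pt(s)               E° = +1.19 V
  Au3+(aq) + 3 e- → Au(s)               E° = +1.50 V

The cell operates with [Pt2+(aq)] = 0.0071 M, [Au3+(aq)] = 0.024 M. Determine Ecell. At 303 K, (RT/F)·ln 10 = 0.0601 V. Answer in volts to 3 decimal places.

The Au³⁺/Au couple has the more positive E°, so it is the cathode; Pt²⁺/Pt is the anode.
The standard potential is +1.50 − (+1.19) = +0.31 V and the balanced reaction transfers n = 6 electrons.
Balancing gives 2 Au3+(aq) + 3 Pt(s) → 2 Au(s) + 3 Pt2+(aq); hence Q = [Pt2+(aq)]^3 / [Au3+(aq)]^2 = 0.000621 (log Q = −3.207).
Applying E = E° − (RT ln10/nF)·log Q gives +0.31 − (0.0601/6)(−3.207) = +0.342 V.

+0.342 V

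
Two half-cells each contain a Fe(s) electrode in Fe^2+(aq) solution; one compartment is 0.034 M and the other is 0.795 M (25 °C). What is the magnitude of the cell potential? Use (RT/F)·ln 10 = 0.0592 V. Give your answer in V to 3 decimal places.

For a concentration cell E°cell = 0, since both electrodes use the same couple.
The compartment with the higher Fe^2+(aq) concentration (0.795 M) acts as the cathode; ions are reduced there and produced at the dilute (0.034 M) anode.
With n = 2, Ecell = −(0.0592/2)·log([dilute]/[conc]) = −(0.0592/2)·log(0.034/0.795) = +0.041 V.

0.041 V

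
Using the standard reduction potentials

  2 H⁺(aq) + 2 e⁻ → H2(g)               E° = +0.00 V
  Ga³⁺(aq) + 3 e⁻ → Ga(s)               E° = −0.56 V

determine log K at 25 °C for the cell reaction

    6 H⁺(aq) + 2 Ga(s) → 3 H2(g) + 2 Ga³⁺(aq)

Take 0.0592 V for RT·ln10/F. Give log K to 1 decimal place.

The 2H⁺/H₂ couple is reduced (cathode); E°cell = +0.00 − (−0.56) = +0.56 V with n = 6.
At equilibrium E = 0, so log K = nE°cell / 0.0592 = (6)(+0.56) / 0.0592 = 56.8.

log K = 56.8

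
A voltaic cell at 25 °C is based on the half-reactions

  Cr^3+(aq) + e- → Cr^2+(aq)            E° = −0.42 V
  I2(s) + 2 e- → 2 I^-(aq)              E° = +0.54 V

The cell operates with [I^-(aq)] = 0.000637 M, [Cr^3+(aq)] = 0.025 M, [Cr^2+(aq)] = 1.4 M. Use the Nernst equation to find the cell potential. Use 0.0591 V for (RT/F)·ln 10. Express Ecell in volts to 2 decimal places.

+1.25 V

Since E°(I₂/I⁻) > E°(Cr³⁺/Cr²⁺), I₂/I⁻ serves as the cathode.
The standard potential is +0.54 − (−0.42) = +0.96 V and the balanced reaction transfers n = 2 electrons.
For the overall reaction I2(s) + 2 Cr^2+(aq) → 2 I^-(aq) + 2 Cr^3+(aq), Q = ([I^-(aq)]^2·[Cr^3+(aq)]^2) / [Cr^2+(aq)]^2 = 1.29×10^−10, giving log Q = −9.888.
By the Nernst equation, E = +0.96 − (0.0591/2)·(−9.888) = +1.25 V.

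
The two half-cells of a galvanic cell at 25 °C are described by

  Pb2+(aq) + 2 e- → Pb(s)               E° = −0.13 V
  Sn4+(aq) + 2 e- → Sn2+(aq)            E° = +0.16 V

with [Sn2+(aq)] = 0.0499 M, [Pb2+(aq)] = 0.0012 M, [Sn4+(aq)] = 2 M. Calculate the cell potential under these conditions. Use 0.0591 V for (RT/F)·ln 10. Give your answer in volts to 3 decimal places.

The Sn⁴⁺/Sn²⁺ couple has the more positive E°, so it is the cathode; Pb²⁺/Pb is the anode.
E°cell = +0.16 − (−0.13) = +0.29 V, with n = 2 electrons transferred.
For the overall reaction Sn4+(aq) + Pb(s) → Sn2+(aq) + Pb2+(aq), Q = ([Sn2+(aq)]·[Pb2+(aq)]) / [Sn4+(aq)] = 2.99×10^−5, giving log Q = −4.524.
By the Nernst equation, E = +0.29 − (0.0591/2)·(−4.524) = +0.424 V.

+0.424 V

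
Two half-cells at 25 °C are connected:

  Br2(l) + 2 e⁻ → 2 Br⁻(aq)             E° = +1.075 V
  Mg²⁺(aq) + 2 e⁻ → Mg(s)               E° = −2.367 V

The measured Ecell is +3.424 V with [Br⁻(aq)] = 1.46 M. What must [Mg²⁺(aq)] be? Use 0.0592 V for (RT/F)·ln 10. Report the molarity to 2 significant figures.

1.9 M

Br₂/Br⁻ is the cathode (higher E°); E°cell = +1.075 − (−2.367) = +3.442 V with n = 2.
Rearranging E = E° − (0.0592/n)·log Q gives log Q = 2(+3.442 − (+3.424))/0.0592 = 0.608.
The balanced reaction is Br2(l) + Mg(s) → 2 Br⁻(aq) + Mg²⁺(aq), so Q = [Br⁻(aq)]^2·[Mg²⁺(aq)].
Solving for the unknown gives log [Mg²⁺(aq)] = 0.279, so [Mg²⁺(aq)] ≈ 1.9 M.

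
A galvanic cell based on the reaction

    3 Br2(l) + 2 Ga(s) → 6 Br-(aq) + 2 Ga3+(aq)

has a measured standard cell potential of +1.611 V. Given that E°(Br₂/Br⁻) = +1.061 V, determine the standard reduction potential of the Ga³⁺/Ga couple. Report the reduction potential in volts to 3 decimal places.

In the reaction as written the Br₂/Br⁻ couple is reduced (cathode) and Ga³⁺/Ga is oxidized (anode), so E°cell = E°(Br₂/Br⁻) − E°(Ga³⁺/Ga).
E°(Ga³⁺/Ga) = E°(cathode) − E°cell = +1.061 − (+1.611) = −0.550 V.

−0.550 V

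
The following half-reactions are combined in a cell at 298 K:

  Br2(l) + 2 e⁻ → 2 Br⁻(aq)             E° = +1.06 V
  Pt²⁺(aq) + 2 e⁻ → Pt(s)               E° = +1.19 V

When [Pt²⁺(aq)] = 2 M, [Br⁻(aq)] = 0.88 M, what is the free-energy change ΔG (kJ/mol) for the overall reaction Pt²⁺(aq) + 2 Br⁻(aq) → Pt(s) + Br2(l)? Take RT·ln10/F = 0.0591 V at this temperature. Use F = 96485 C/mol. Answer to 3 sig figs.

−26.2 kJ/mol

E°cell = +1.19 − (+1.06) = +0.13 V; the balanced reaction transfers n = 2 electrons.
Q = 1 / ([Pt²⁺(aq)]·[Br⁻(aq)]^2) = 0.646, so log Q = −0.190 and E = +0.13 − (0.0591/2)(−0.190) = +0.1356 V.
ΔG = −nFE = −(2)(96485)(+0.1356) J/mol = −26.2 kJ/mol.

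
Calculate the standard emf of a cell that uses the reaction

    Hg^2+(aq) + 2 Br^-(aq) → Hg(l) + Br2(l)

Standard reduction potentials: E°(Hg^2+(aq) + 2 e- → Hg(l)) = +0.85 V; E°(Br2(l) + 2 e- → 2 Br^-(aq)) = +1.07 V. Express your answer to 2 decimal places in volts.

−0.22 V

In the reaction as written, Hg^2+(aq) is reduced (cathode) and Br2(l) is produced by oxidation at the anode.
E°cell = E°(cathode) − E°(anode) = +0.85 − (+1.07) = −0.22 V.
The negative E°cell means the reaction is non-spontaneous in the direction written.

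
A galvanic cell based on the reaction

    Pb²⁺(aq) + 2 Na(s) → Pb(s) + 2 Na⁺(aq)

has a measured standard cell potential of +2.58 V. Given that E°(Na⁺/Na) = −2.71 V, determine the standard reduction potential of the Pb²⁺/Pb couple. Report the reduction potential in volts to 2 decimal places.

−0.13 V

In the reaction as written the Pb²⁺/Pb couple is reduced (cathode) and Na⁺/Na is oxidized (anode), so E°cell = E°(Pb²⁺/Pb) − E°(Na⁺/Na).
E°(Pb²⁺/Pb) = E°cell + E°(anode) = +2.58 + (−2.71) = −0.13 V.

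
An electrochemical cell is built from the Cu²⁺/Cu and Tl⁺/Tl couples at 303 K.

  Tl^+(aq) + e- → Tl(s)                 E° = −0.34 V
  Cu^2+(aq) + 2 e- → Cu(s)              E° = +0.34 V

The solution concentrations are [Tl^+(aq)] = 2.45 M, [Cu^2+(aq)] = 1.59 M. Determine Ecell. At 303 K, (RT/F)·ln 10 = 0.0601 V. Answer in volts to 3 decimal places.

+0.663 V

Since E°(Cu²⁺/Cu) > E°(Tl⁺/Tl), Cu²⁺/Cu serves as the cathode.
E°cell = E°cat − E°an = +0.34 − (−0.34) = +0.68 V; n = 2.
Balancing gives Cu^2+(aq) + 2 Tl(s) → Cu(s) + 2 Tl^+(aq); hence Q = [Tl^+(aq)]^2 / [Cu^2+(aq)] = 3.78 (log Q = 0.577).
E = E° − (0.0601/n)·log Q = +0.68 − (0.0601/2)(0.577) = +0.663 V.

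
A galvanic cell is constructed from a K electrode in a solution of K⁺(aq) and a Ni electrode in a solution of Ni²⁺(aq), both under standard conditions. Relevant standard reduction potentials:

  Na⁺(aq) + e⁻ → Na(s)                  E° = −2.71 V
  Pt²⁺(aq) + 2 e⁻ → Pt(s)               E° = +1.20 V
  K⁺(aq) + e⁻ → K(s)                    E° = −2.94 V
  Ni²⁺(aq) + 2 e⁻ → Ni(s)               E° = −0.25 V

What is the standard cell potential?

+2.69 V

The Ni²⁺/Ni couple has the higher E°, so Ni ion is reduced (cathode) and K is oxidized (anode).
E°cell = E°(cathode) − E°(anode) = −0.25 − (−2.94) = +2.69 V.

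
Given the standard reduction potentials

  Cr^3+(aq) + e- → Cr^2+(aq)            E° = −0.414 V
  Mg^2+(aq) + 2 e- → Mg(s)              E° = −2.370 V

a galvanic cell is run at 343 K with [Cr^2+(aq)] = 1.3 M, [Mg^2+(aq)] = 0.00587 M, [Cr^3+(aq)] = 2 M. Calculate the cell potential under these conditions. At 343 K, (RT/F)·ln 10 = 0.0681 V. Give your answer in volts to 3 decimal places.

+2.045 V

Cr³⁺/Cr²⁺ is reduced (cathode, E° = −0.414 V) and Mg²⁺/Mg is oxidized (anode).
E°cell = −0.414 − (−2.370) = +1.956 V, with n = 2 electrons transferred.
For the overall reaction 2 Cr^3+(aq) + Mg(s) → 2 Cr^2+(aq) + Mg^2+(aq), Q = ([Cr^2+(aq)]^2·[Mg^2+(aq)]) / [Cr^3+(aq)]^2 = 0.00248, giving log Q = −2.606.
E = E° − (0.0681/n)·log Q = +1.956 − (0.0681/2)(−2.606) = +2.045 V.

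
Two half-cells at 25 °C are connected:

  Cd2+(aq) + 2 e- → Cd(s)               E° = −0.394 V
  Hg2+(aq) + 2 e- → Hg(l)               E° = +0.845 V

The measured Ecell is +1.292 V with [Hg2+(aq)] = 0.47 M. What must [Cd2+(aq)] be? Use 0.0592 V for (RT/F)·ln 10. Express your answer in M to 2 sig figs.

With Hg²⁺/Hg at the cathode and Cd²⁺/Cd at the anode, E°cell = +0.845 − (−0.394) = +1.239 V (n = 2).
Rearranging E = E° − (0.0592/n)·log Q gives log Q = 2(+1.239 − (+1.292))/0.0592 = −1.791.
Balancing electrons gives Hg2+(aq) + Cd(s) → Hg(l) + Cd2+(aq); thus Q = [Cd2+(aq)] / [Hg2+(aq)].
Solving for the unknown gives log [Cd2+(aq)] = −2.119, so [Cd2+(aq)] ≈ 0.0076 M.

0.0076 M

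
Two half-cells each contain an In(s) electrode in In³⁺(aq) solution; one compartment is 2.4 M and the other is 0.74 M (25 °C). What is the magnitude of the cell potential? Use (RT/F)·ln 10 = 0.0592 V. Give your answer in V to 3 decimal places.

0.010 V

For a concentration cell E°cell = 0, since both electrodes use the same couple.
The compartment with the higher In³⁺(aq) concentration (2.4 M) acts as the cathode; ions are reduced there and produced at the dilute (0.74 M) anode.
With n = 3, Ecell = −(0.0592/3)·log([dilute]/[conc]) = −(0.0592/3)·log(0.74/2.4) = +0.010 V.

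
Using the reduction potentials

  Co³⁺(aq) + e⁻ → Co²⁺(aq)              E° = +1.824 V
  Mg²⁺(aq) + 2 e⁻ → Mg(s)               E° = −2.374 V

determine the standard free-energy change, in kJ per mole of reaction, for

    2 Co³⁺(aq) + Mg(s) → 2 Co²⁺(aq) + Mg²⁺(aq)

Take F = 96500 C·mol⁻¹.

−810 kJ/mol

In the reaction as written Co³⁺(aq) is reduced, so the Co³⁺/Co²⁺ couple is the cathode and Mg²⁺/Mg is the anode.
E°cell = +1.824 − (−2.374) = +4.198 V; balancing electrons gives n = 2.
ΔG° = −nFE°cell = −(2)(96500)(+4.198) J/mol = −810 kJ/mol.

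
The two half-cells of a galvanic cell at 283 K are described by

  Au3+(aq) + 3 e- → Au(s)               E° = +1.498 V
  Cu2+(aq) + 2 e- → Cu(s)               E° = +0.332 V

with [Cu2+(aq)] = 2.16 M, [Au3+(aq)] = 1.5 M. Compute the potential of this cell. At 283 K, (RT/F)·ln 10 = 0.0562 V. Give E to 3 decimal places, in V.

Since E°(Au³⁺/Au) > E°(Cu²⁺/Cu), Au³⁺/Au serves as the cathode.
E°cell = E°cat − E°an = +1.498 − (+0.332) = +1.166 V; n = 6.
For the overall reaction 2 Au3+(aq) + 3 Cu(s) → 2 Au(s) + 3 Cu2+(aq), Q = [Cu2+(aq)]^3 / [Au3+(aq)]^2 = 4.48, giving log Q = 0.651.
Applying E = E° − (RT ln10/nF)·log Q gives +1.166 − (0.0562/6)(0.651) = +1.160 V.

+1.160 V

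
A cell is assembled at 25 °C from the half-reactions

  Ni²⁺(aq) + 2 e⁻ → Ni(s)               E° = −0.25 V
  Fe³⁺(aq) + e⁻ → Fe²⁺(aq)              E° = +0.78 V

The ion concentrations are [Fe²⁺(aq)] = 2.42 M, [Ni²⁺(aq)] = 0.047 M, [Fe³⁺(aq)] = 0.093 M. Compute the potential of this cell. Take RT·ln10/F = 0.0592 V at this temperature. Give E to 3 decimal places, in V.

The Fe³⁺/Fe²⁺ couple has the more positive E°, so it is the cathode; Ni²⁺/Ni is the anode.
E°cell = E°cat − E°an = +0.78 − (−0.25) = +1.03 V; n = 2.
For the overall reaction 2 Fe³⁺(aq) + Ni(s) → 2 Fe²⁺(aq) + Ni²⁺(aq), Q = ([Fe²⁺(aq)]^2·[Ni²⁺(aq)]) / [Fe³⁺(aq)]^2 = 31.8, giving log Q = 1.503.
By the Nernst equation, E = +1.03 − (0.0592/2)·(1.503) = +0.986 V.

+0.986 V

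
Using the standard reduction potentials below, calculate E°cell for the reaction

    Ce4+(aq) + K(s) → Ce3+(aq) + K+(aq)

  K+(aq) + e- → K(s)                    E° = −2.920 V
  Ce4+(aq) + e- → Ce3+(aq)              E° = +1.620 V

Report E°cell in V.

+4.540 V

In the reaction as written, Ce4+(aq) is reduced (cathode) and K+(aq) is produced by oxidation at the anode.
E°cell = E°(cathode) − E°(anode) = +1.620 − (−2.920) = +4.540 V.
The positive value indicates the reaction is spontaneous as written.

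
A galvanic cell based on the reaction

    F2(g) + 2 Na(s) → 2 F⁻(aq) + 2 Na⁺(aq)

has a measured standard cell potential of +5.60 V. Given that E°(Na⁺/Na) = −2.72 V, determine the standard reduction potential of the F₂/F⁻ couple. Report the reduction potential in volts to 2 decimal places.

In the reaction as written the F₂/F⁻ couple is reduced (cathode) and Na⁺/Na is oxidized (anode), so E°cell = E°(F₂/F⁻) − E°(Na⁺/Na).
E°(F₂/F⁻) = E°cell + E°(anode) = +5.60 + (−2.72) = +2.88 V.

+2.88 V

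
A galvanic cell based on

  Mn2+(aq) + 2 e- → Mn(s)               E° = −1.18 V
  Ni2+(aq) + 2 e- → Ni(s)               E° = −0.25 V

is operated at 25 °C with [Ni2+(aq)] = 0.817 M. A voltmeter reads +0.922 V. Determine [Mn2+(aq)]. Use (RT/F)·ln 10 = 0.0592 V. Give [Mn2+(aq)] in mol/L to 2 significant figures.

1.5 M

The Ni²⁺/Ni couple has the larger reduction potential, so it is the cathode: E°cell = −0.25 − (−1.18) = +0.93 V and n = 2.
From the Nernst equation, log Q = n(E° − E)/0.0592 = 2·(+0.93 − (+0.922))/0.0592 = 0.270.
Balancing electrons gives Ni2+(aq) + Mn(s) → Ni(s) + Mn2+(aq); thus Q = [Mn2+(aq)] / [Ni2+(aq)].
Isolating [Mn2+(aq)] in Q = 10^{0.270} yields log [Mn2+(aq)] = 0.182, i.e. 1.5 M.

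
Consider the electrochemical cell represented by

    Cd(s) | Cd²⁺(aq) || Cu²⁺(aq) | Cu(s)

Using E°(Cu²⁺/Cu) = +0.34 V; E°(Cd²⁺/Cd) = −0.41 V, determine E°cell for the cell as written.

+0.75 V

By convention the left-hand electrode in cell notation is the anode (oxidation) and the right-hand electrode is the cathode (reduction).
E°cell = E°(right) − E°(left) = +0.34 − (−0.41) = +0.75 V.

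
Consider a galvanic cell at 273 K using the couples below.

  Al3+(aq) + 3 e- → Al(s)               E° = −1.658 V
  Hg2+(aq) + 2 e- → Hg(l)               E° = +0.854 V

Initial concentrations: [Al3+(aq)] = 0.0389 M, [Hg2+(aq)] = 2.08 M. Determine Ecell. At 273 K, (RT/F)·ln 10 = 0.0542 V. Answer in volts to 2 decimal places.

+2.55 V

The Hg²⁺/Hg couple has the more positive E°, so it is the cathode; Al³⁺/Al is the anode.
E°cell = E°cat − E°an = +0.854 − (−1.658) = +2.512 V; n = 6.
For the overall reaction 3 Hg2+(aq) + 2 Al(s) → 3 Hg(l) + 2 Al3+(aq), Q = [Al3+(aq)]^2 / [Hg2+(aq)]^3 = 0.000168, giving log Q = −3.774.
Applying E = E° − (RT ln10/nF)·log Q gives +2.512 − (0.0542/6)(−3.774) = +2.55 V.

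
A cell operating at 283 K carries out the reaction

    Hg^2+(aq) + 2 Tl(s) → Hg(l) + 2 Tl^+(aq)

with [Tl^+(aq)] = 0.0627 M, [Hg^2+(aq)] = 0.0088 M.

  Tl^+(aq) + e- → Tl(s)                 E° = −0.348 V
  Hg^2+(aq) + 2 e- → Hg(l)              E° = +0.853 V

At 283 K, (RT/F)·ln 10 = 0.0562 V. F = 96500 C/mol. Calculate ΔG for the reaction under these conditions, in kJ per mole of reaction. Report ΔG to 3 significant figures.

E°cell = +0.853 − (−0.348) = +1.201 V; the balanced reaction transfers n = 2 electrons.
Here Q = [Tl^+(aq)]^2 / [Hg^2+(aq)] = 0.447 (log Q = −0.350), giving E = +1.201 − (0.0562/2)·(−0.350) = +1.2108 V.
Finally ΔG = −nFE = −(2)(96500 C/mol)(+1.2108 V) = −234 kJ/mol.

−234 kJ/mol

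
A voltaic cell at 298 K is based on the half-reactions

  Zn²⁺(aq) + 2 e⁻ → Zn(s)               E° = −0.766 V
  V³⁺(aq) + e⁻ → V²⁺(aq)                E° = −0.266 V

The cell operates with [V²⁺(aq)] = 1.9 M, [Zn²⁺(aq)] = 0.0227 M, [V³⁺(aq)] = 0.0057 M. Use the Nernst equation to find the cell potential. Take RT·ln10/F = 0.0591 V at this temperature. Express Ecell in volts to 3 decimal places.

+0.399 V

Since E°(V³⁺/V²⁺) > E°(Zn²⁺/Zn), V³⁺/V²⁺ serves as the cathode.
The standard potential is −0.266 − (−0.766) = +0.500 V and the balanced reaction transfers n = 2 electrons.
For the overall reaction 2 V³⁺(aq) + Zn(s) → 2 V²⁺(aq) + Zn²⁺(aq), Q = ([V²⁺(aq)]^2·[Zn²⁺(aq)]) / [V³⁺(aq)]^2 = 2.52×10^3, giving log Q = 3.402.
By the Nernst equation, E = +0.500 − (0.0591/2)·(3.402) = +0.399 V.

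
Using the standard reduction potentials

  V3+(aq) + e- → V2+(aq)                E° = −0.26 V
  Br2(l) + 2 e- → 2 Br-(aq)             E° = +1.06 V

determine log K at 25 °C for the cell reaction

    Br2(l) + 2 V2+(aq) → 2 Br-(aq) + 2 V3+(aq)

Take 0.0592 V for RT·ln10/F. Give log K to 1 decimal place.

The Br₂/Br⁻ couple is reduced (cathode); E°cell = +1.06 − (−0.26) = +1.32 V with n = 2.
At equilibrium E = 0, so log K = nE°cell / 0.0592 = (2)(+1.32) / 0.0592 = 44.6.

log K = 44.6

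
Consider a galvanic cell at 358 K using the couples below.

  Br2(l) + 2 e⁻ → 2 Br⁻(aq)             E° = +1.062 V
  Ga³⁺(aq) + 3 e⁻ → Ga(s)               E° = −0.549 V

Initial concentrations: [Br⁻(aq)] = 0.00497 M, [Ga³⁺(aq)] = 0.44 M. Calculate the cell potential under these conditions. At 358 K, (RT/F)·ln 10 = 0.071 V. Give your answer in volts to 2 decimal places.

Since E°(Br₂/Br⁻) > E°(Ga³⁺/Ga), Br₂/Br⁻ serves as the cathode.
The standard potential is +1.062 − (−0.549) = +1.611 V and the balanced reaction transfers n = 6 electrons.
The balanced reaction is 3 Br2(l) + 2 Ga(s) → 6 Br⁻(aq) + 2 Ga³⁺(aq), so Q = [Br⁻(aq)]^6·[Ga³⁺(aq)]^2 = 2.92×10^−15 and log Q = −14.535.
E = E° − (0.071/n)·log Q = +1.611 − (0.071/6)(−14.535) = +1.78 V.

+1.78 V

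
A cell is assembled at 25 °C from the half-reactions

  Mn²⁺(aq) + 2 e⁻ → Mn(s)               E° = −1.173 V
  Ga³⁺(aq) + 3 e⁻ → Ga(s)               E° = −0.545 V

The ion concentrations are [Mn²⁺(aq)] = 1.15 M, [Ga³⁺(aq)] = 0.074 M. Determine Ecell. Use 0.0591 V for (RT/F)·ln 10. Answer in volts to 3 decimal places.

+0.604 V

Since E°(Ga³⁺/Ga) > E°(Mn²⁺/Mn), Ga³⁺/Ga serves as the cathode.
The standard potential is −0.545 − (−1.173) = +0.628 V and the balanced reaction transfers n = 6 electrons.
The balanced reaction is 2 Ga³⁺(aq) + 3 Mn(s) → 2 Ga(s) + 3 Mn²⁺(aq), so Q = [Mn²⁺(aq)]^3 / [Ga³⁺(aq)]^2 = 278 and log Q = 2.444.
E = E° − (0.0591/n)·log Q = +0.628 − (0.0591/6)(2.444) = +0.604 V.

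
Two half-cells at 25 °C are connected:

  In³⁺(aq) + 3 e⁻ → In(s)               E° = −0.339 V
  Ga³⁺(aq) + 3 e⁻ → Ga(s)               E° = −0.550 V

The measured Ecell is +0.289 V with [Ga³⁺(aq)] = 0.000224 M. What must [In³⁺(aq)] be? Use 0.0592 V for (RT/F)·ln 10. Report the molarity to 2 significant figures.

2.0 M

In³⁺/In is the cathode (higher E°); E°cell = −0.339 − (−0.550) = +0.211 V with n = 3.
Since E = E° − (0.0592/n)·log Q, log Q = n(E° − E)/0.0592 = −3.953.
Balancing electrons gives In³⁺(aq) + Ga(s) → In(s) + Ga³⁺(aq); thus Q = [Ga³⁺(aq)] / [In³⁺(aq)].
Substituting the known concentrations and solving, log [In³⁺(aq)] = 0.303 and [In³⁺(aq)] = 2.0 M.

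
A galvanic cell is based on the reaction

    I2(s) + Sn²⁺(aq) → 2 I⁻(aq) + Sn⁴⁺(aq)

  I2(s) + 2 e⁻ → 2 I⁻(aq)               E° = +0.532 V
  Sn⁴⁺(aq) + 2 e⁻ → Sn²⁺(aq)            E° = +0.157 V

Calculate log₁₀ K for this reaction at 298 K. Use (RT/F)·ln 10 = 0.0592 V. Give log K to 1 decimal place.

log K = 12.7

The I₂/I⁻ couple is reduced (cathode); E°cell = +0.532 − (+0.157) = +0.375 V with n = 2.
At equilibrium E = 0, so log K = nE°cell / 0.0592 = (2)(+0.375) / 0.0592 = 12.7.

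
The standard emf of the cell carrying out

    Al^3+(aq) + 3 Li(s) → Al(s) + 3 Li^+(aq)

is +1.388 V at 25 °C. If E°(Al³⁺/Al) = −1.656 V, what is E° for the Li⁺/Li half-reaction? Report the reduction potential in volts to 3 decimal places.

In the reaction as written the Al³⁺/Al couple is reduced (cathode) and Li⁺/Li is oxidized (anode), so E°cell = E°(Al³⁺/Al) − E°(Li⁺/Li).
E°(Li⁺/Li) = E°(cathode) − E°cell = −1.656 − (+1.388) = −3.044 V.

−3.044 V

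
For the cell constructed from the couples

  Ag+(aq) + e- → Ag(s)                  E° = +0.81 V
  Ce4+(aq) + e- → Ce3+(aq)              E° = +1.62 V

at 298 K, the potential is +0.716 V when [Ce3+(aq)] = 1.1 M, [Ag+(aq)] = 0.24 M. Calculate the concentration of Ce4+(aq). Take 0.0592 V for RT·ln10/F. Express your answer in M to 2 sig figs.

With Ce⁴⁺/Ce³⁺ at the cathode and Ag⁺/Ag at the anode, E°cell = +1.62 − (+0.81) = +0.81 V (n = 1).
Rearranging E = E° − (0.0592/n)·log Q gives log Q = 1(+0.81 − (+0.716))/0.0592 = 1.588.
The balanced reaction is Ce4+(aq) + Ag(s) → Ce3+(aq) + Ag+(aq), so Q = ([Ce3+(aq)]·[Ag+(aq)]) / [Ce4+(aq)].
Isolating [Ce4+(aq)] in Q = 10^{1.588} yields log [Ce4+(aq)] = −2.166, i.e. 0.0068 M.

0.0068 M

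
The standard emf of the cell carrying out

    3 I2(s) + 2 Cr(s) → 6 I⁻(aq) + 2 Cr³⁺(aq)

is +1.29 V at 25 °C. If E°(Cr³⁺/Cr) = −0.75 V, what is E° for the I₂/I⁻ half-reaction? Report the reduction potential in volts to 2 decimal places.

+0.54 V

In the reaction as written the I₂/I⁻ couple is reduced (cathode) and Cr³⁺/Cr is oxidized (anode), so E°cell = E°(I₂/I⁻) − E°(Cr³⁺/Cr).
E°(I₂/I⁻) = E°cell + E°(anode) = +1.29 + (−0.75) = +0.54 V.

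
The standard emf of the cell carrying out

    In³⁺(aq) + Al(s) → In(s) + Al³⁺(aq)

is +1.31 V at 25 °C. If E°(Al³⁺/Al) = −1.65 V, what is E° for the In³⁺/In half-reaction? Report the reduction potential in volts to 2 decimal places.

−0.34 V

In the reaction as written the In³⁺/In couple is reduced (cathode) and Al³⁺/Al is oxidized (anode), so E°cell = E°(In³⁺/In) − E°(Al³⁺/Al).
E°(In³⁺/In) = E°cell + E°(anode) = +1.31 + (−1.65) = −0.34 V.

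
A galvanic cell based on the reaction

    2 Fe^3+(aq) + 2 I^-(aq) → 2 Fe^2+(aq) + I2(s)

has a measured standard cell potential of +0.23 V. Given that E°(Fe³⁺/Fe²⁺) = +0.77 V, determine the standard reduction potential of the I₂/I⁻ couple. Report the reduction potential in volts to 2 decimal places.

+0.54 V

In the reaction as written the Fe³⁺/Fe²⁺ couple is reduced (cathode) and I₂/I⁻ is oxidized (anode), so E°cell = E°(Fe³⁺/Fe²⁺) − E°(I₂/I⁻).
E°(I₂/I⁻) = E°(cathode) − E°cell = +0.77 − (+0.23) = +0.54 V.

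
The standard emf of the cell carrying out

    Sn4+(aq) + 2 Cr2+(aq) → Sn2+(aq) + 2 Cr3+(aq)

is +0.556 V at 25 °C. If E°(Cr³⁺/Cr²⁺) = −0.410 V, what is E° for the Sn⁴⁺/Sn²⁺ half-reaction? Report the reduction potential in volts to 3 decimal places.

+0.146 V

In the reaction as written the Sn⁴⁺/Sn²⁺ couple is reduced (cathode) and Cr³⁺/Cr²⁺ is oxidized (anode), so E°cell = E°(Sn⁴⁺/Sn²⁺) − E°(Cr³⁺/Cr²⁺).
E°(Sn⁴⁺/Sn²⁺) = E°cell + E°(anode) = +0.556 + (−0.410) = +0.146 V.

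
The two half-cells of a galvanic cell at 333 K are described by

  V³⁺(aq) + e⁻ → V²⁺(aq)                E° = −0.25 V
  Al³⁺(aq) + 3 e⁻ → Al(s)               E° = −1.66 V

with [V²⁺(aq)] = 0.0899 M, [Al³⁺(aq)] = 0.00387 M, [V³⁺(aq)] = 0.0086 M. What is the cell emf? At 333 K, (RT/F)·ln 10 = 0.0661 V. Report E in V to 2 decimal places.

Since E°(V³⁺/V²⁺) > E°(Al³⁺/Al), V³⁺/V²⁺ serves as the cathode.
E°cell = E°cat − E°an = −0.25 − (−1.66) = +1.41 V; n = 3.
The balanced reaction is 3 V³⁺(aq) + Al(s) → 3 V²⁺(aq) + Al³⁺(aq), so Q = ([V²⁺(aq)]^3·[Al³⁺(aq)]) / [V³⁺(aq)]^3 = 4.42 and log Q = 0.645.
E = E° − (0.0661/n)·log Q = +1.41 − (0.0661/3)(0.645) = +1.40 V.

+1.40 V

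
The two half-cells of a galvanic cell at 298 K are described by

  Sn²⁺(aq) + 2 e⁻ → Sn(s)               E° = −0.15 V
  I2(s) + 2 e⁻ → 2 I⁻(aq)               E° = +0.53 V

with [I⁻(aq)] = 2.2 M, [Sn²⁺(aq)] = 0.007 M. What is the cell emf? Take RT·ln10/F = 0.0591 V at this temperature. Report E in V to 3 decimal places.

+0.723 V

I₂/I⁻ is reduced (cathode, E° = +0.53 V) and Sn²⁺/Sn is oxidized (anode).
E°cell = E°cat − E°an = +0.53 − (−0.15) = +0.68 V; n = 2.
Balancing gives I2(s) + Sn(s) → 2 I⁻(aq) + Sn²⁺(aq); hence Q = [I⁻(aq)]^2·[Sn²⁺(aq)] = 0.0339 (log Q = −1.470).
E = E° − (0.0591/n)·log Q = +0.68 − (0.0591/2)(−1.470) = +0.723 V.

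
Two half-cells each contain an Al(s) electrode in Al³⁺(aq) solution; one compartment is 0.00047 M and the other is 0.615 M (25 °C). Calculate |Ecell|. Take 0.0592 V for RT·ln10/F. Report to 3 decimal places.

0.062 V

For a concentration cell E°cell = 0, since both electrodes use the same couple.
The compartment with the higher Al³⁺(aq) concentration (0.615 M) acts as the cathode; ions are reduced there and produced at the dilute (0.00047 M) anode.
With n = 3, Ecell = −(0.0592/3)·log([dilute]/[conc]) = −(0.0592/3)·log(0.00047/0.615) = +0.062 V.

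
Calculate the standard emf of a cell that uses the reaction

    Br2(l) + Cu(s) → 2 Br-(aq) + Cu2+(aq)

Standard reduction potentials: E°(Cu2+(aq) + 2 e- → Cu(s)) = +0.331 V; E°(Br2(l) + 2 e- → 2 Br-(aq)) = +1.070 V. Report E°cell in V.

In the reaction as written, Br2(l) is reduced (cathode) and Cu2+(aq) is produced by oxidation at the anode.
E°cell = E°(cathode) − E°(anode) = +1.070 − (+0.331) = +0.739 V.

+0.739 V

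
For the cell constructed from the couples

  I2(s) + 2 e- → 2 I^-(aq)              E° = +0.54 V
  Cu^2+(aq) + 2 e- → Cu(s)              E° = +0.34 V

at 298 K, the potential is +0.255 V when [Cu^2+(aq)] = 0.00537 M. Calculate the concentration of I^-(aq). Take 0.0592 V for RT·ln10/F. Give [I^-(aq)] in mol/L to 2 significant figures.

1.6 M

The I₂/I⁻ couple has the larger reduction potential, so it is the cathode: E°cell = +0.54 − (+0.34) = +0.20 V and n = 2.
Since E = E° − (0.0592/n)·log Q, log Q = n(E° − E)/0.0592 = −1.858.
The balanced reaction is I2(s) + Cu(s) → 2 I^-(aq) + Cu^2+(aq), so Q = [I^-(aq)]^2·[Cu^2+(aq)].
Substituting the known concentrations and solving, log [I^-(aq)] = 0.206 and [I^-(aq)] = 1.6 M.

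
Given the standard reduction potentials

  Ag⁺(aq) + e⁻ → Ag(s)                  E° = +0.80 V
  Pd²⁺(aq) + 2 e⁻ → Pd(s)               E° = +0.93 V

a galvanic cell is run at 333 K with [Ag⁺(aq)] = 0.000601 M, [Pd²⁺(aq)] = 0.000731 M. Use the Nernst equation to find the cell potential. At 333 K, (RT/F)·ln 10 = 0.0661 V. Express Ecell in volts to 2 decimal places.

+0.24 V

Since E°(Pd²⁺/Pd) > E°(Ag⁺/Ag), Pd²⁺/Pd serves as the cathode.
E°cell = E°cat − E°an = +0.93 − (+0.80) = +0.13 V; n = 2.
Balancing gives Pd²⁺(aq) + 2 Ag(s) → Pd(s) + 2 Ag⁺(aq); hence Q = [Ag⁺(aq)]^2 / [Pd²⁺(aq)] = 0.000494 (log Q = −3.306).
Applying E = E° − (RT ln10/nF)·log Q gives +0.13 − (0.0661/2)(−3.306) = +0.24 V.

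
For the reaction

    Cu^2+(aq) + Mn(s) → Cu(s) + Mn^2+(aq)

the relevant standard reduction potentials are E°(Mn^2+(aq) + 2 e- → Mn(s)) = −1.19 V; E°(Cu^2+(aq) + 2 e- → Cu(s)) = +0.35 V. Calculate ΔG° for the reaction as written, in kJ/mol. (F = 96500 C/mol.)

−297 kJ/mol

In the reaction as written Cu^2+(aq) is reduced, so the Cu²⁺/Cu couple is the cathode and Mn²⁺/Mn is the anode.
E°cell = +0.35 − (−1.19) = +1.54 V; balancing electrons gives n = 2.
ΔG° = −nFE°cell = −(2)(96500)(+1.54) J/mol = −297 kJ/mol.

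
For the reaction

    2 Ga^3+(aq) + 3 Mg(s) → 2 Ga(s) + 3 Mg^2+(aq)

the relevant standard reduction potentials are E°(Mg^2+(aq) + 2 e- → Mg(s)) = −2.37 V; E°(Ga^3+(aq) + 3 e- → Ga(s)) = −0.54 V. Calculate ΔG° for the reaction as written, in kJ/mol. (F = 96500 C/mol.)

In the reaction as written Ga^3+(aq) is reduced, so the Ga³⁺/Ga couple is the cathode and Mg²⁺/Mg is the anode.
E°cell = −0.54 − (−2.37) = +1.83 V; balancing electrons gives n = 6.
ΔG° = −nFE°cell = −(6)(96500)(+1.83) J/mol = −1060 kJ/mol.

−1060 kJ/mol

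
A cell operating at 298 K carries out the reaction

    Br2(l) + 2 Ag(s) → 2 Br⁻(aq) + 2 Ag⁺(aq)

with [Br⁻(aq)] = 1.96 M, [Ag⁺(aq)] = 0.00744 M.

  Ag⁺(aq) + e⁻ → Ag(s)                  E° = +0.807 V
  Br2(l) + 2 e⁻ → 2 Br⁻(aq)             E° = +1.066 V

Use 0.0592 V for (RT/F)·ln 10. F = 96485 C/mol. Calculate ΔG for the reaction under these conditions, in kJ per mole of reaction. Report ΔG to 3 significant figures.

−71.0 kJ/mol

E°cell = +1.066 − (+0.807) = +0.259 V; the balanced reaction transfers n = 2 electrons.
Q = [Br⁻(aq)]^2·[Ag⁺(aq)]^2 = 0.000213, so log Q = −3.672 and E = +0.259 − (0.0592/2)(−3.672) = +0.3677 V.
ΔG = −nFE = −(2)(96485)(+0.3677) J/mol = −71.0 kJ/mol.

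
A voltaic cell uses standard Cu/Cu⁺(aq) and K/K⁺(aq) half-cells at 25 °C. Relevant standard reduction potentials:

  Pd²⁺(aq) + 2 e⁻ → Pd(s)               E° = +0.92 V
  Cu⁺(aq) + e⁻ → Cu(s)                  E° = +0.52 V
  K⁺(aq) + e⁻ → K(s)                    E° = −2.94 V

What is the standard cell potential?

+3.46 V

Of the two couples in this cell, the one with the more positive reduction potential is reduced at the cathode: here that is Cu⁺/Cu (+0.52 V); K⁺/K (−2.94 V) is the anode.
E°cell = E°(cathode) − E°(anode) = +0.52 − (−2.94) = +3.46 V.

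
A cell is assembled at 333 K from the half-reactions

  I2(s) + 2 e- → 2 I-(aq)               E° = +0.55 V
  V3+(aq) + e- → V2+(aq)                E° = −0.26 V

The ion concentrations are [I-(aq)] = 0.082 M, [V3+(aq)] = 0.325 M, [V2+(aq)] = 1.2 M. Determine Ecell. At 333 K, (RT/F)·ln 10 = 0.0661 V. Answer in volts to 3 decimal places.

The I₂/I⁻ couple has the more positive E°, so it is the cathode; V³⁺/V²⁺ is the anode.
E°cell = E°cat − E°an = +0.55 − (−0.26) = +0.81 V; n = 2.
The balanced reaction is I2(s) + 2 V2+(aq) → 2 I-(aq) + 2 V3+(aq), so Q = ([I-(aq)]^2·[V3+(aq)]^2) / [V2+(aq)]^2 = 0.000493 and log Q = −3.307.
By the Nernst equation, E = +0.81 − (0.0661/2)·(−3.307) = +0.919 V.

+0.919 V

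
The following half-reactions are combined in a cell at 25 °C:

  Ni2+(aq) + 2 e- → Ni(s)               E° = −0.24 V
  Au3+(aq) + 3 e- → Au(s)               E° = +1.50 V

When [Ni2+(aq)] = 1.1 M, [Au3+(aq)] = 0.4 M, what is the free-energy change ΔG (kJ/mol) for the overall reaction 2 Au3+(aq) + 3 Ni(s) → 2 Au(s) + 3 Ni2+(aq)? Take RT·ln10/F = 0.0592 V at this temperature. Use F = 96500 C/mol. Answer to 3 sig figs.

−1000 kJ/mol

E°cell = +1.50 − (−0.24) = +1.74 V; the balanced reaction transfers n = 6 electrons.
Here Q = [Ni2+(aq)]^3 / [Au3+(aq)]^2 = 8.32 (log Q = 0.920), giving E = +1.74 − (0.0592/6)·(0.920) = +1.7309 V.
Then ΔG = −nFE = −6 × 96500 × +1.7309 J/mol = −1000 kJ/mol.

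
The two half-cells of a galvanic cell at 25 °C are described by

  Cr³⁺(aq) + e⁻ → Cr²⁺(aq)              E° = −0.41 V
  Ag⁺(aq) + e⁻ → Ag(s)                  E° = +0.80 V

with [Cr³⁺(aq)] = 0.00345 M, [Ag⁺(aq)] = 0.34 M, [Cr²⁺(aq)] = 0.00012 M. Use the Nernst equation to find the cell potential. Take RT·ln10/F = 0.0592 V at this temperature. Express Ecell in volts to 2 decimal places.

+1.10 V

Since E°(Ag⁺/Ag) > E°(Cr³⁺/Cr²⁺), Ag⁺/Ag serves as the cathode.
The standard potential is +0.80 − (−0.41) = +1.21 V and the balanced reaction transfers n = 1 electron.
The balanced reaction is Ag⁺(aq) + Cr²⁺(aq) → Ag(s) + Cr³⁺(aq), so Q = [Cr³⁺(aq)] / ([Ag⁺(aq)]·[Cr²⁺(aq)]) = 84.6 and log Q = 1.927.
E = E° − (0.0592/n)·log Q = +1.21 − (0.0592/1)(1.927) = +1.10 V.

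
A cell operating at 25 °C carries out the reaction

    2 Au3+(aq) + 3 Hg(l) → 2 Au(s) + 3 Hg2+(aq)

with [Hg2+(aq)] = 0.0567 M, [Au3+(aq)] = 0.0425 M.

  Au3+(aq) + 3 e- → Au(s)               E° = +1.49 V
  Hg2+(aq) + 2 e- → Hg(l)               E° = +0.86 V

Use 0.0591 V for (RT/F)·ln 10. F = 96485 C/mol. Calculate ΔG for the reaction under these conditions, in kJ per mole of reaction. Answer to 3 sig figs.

The standard cell potential is +1.49 − (+0.86) = +0.63 V, with n = 6 electrons in the balanced equation.
Here Q = [Hg2+(aq)]^3 / [Au3+(aq)]^2 = 0.101 (log Q = −0.996), giving E = +0.63 − (0.0591/6)·(−0.996) = +0.6398 V.
Finally ΔG = −nFE = −(6)(96485 C/mol)(+0.6398 V) = −370 kJ/mol.

−370 kJ/mol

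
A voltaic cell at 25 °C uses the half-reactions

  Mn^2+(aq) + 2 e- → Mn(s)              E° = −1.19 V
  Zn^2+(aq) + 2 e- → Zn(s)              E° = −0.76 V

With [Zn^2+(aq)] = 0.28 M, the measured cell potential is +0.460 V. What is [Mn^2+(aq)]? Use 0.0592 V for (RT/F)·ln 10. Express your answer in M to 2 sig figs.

The Zn²⁺/Zn couple has the larger reduction potential, so it is the cathode: E°cell = −0.76 − (−1.19) = +0.43 V and n = 2.
From the Nernst equation, log Q = n(E° − E)/0.0592 = 2·(+0.43 − (+0.460))/0.0592 = −1.014.
Balancing electrons gives Zn^2+(aq) + Mn(s) → Zn(s) + Mn^2+(aq); thus Q = [Mn^2+(aq)] / [Zn^2+(aq)].
Substituting the known concentrations and solving, log [Mn^2+(aq)] = −1.567 and [Mn^2+(aq)] = 0.027 M.

0.027 M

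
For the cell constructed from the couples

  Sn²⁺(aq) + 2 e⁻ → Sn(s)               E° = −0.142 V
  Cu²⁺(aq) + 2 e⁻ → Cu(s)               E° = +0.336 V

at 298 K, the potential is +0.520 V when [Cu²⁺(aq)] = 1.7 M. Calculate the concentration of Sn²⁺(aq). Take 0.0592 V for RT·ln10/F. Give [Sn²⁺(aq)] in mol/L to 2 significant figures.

With Cu²⁺/Cu at the cathode and Sn²⁺/Sn at the anode, E°cell = +0.336 − (−0.142) = +0.478 V (n = 2).
Rearranging E = E° − (0.0592/n)·log Q gives log Q = 2(+0.478 − (+0.520))/0.0592 = −1.419.
Balancing electrons gives Cu²⁺(aq) + Sn(s) → Cu(s) + Sn²⁺(aq); thus Q = [Sn²⁺(aq)] / [Cu²⁺(aq)].
Isolating [Sn²⁺(aq)] in Q = 10^{−1.419} yields log [Sn²⁺(aq)] = −1.189, i.e. 0.065 M.

0.065 M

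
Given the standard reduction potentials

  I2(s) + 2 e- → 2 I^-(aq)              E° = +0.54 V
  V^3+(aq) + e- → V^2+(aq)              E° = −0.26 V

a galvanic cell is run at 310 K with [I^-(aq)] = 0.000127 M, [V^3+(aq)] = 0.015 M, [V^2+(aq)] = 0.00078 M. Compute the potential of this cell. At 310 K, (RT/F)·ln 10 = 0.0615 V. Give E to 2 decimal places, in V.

+0.96 V

Since E°(I₂/I⁻) > E°(V³⁺/V²⁺), I₂/I⁻ serves as the cathode.
E°cell = E°cat − E°an = +0.54 − (−0.26) = +0.80 V; n = 2.
For the overall reaction I2(s) + 2 V^2+(aq) → 2 I^-(aq) + 2 V^3+(aq), Q = ([I^-(aq)]^2·[V^3+(aq)]^2) / [V^2+(aq)]^2 = 5.96×10^−6, giving log Q = −5.224.
By the Nernst equation, E = +0.80 − (0.0615/2)·(−5.224) = +0.96 V.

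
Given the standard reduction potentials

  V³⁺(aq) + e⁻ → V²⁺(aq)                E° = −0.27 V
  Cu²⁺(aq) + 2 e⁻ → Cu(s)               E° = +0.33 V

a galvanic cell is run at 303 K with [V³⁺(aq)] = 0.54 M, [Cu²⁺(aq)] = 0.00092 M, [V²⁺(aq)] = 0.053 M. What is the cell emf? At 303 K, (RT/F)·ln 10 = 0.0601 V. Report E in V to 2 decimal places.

+0.45 V

The Cu²⁺/Cu couple has the more positive E°, so it is the cathode; V³⁺/V²⁺ is the anode.
E°cell = E°cat − E°an = +0.33 − (−0.27) = +0.60 V; n = 2.
Balancing gives Cu²⁺(aq) + 2 V²⁺(aq) → Cu(s) + 2 V³⁺(aq); hence Q = [V³⁺(aq)]^2 / ([Cu²⁺(aq)]·[V²⁺(aq)]^2) = 1.13×10^5 (log Q = 5.052).
By the Nernst equation, E = +0.60 − (0.0601/2)·(5.052) = +0.45 V.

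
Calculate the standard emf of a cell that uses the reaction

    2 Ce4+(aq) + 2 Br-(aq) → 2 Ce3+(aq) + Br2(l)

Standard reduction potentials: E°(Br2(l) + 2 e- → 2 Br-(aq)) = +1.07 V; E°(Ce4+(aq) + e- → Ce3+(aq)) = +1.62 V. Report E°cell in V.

+0.55 V

In the reaction as written, Ce4+(aq) is reduced (cathode) and Br2(l) is produced by oxidation at the anode.
E°cell = E°(cathode) − E°(anode) = +1.62 − (+1.07) = +0.55 V.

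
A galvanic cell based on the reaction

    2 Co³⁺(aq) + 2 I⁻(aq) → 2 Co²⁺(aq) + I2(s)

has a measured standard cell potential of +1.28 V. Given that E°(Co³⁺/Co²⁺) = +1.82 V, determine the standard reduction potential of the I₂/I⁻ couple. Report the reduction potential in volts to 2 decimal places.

In the reaction as written the Co³⁺/Co²⁺ couple is reduced (cathode) and I₂/I⁻ is oxidized (anode), so E°cell = E°(Co³⁺/Co²⁺) − E°(I₂/I⁻).
E°(I₂/I⁻) = E°(cathode) − E°cell = +1.82 − (+1.28) = +0.54 V.

+0.54 V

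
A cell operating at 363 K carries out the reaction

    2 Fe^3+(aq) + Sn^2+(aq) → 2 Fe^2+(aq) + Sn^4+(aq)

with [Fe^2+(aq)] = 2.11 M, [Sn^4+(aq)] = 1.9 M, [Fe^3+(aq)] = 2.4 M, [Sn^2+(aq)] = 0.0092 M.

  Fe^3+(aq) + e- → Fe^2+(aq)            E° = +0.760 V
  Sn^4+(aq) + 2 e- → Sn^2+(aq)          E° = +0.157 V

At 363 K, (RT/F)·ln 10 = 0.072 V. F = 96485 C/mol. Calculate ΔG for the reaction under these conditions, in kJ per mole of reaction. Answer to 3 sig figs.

−101 kJ/mol

The standard cell potential is +0.760 − (+0.157) = +0.603 V, with n = 2 electrons in the balanced equation.
The reaction quotient is ([Fe^2+(aq)]^2·[Sn^4+(aq)]) / ([Fe^3+(aq)]^2·[Sn^2+(aq)]) = 160; by Nernst, E = +0.603 − (0.072/2)(2.203) = +0.5237 V.
ΔG = −nFE = −(2)(96485)(+0.5237) J/mol = −101 kJ/mol.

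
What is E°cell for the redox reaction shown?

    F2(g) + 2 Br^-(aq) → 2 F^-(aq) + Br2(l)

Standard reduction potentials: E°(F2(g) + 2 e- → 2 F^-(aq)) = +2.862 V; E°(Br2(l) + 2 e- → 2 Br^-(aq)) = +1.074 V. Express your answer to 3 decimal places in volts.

+1.788 V

In the reaction as written, F2(g) is reduced (cathode) and Br2(l) is produced by oxidation at the anode.
E°cell = E°(cathode) − E°(anode) = +2.862 − (+1.074) = +1.788 V.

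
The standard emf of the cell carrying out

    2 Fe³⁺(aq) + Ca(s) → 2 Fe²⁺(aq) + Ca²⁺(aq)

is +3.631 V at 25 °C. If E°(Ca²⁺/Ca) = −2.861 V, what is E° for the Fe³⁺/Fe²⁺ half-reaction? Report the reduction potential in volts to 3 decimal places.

In the reaction as written the Fe³⁺/Fe²⁺ couple is reduced (cathode) and Ca²⁺/Ca is oxidized (anode), so E°cell = E°(Fe³⁺/Fe²⁺) − E°(Ca²⁺/Ca).
E°(Fe³⁺/Fe²⁺) = E°cell + E°(anode) = +3.631 + (−2.861) = +0.770 V.

+0.770 V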